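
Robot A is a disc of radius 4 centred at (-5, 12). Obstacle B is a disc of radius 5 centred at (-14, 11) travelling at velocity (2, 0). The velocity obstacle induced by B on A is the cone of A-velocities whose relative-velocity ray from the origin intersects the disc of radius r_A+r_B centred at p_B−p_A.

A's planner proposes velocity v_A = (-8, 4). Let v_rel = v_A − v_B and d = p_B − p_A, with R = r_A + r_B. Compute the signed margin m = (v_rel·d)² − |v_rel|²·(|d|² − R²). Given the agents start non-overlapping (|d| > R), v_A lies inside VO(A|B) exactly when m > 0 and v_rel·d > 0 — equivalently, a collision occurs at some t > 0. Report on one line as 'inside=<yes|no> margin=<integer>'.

d = (-9, -1),  |d|² = 82;  R = 4+5 = 9,  c = 82−9² = 1
v_rel = (-10, 4),  |v_rel|² = 116;  v_rel·d = (-10)·(-9) + (4)·(-1) = 86
116·t² − 172·t + 1 = 0  ⇒  m = 86² − 116·1 = 7280
m = 7280 > 0,  v_rel·d = 86 > 0  ⇒  inside

inside=yes margin=7280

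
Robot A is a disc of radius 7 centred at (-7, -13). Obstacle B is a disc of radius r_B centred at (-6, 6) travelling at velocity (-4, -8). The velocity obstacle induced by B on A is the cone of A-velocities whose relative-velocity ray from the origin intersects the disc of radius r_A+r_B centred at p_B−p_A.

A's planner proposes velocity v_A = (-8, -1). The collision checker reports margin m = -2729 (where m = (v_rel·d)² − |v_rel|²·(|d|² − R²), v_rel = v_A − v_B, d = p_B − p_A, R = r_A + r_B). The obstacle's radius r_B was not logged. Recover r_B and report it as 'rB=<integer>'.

m = -2729
d = (1, 19);  v_rel = (-4, 7),  |v_rel|² = 65
v_rel×d = (-4)·(19) − (7)·(1) = -83
since m = R²·65 − (-83)²:  R² = (6889 + -2729) / 65 = 64
R = √64 = 8  ⇒  r_B = 8 − 7 = 1

rB=1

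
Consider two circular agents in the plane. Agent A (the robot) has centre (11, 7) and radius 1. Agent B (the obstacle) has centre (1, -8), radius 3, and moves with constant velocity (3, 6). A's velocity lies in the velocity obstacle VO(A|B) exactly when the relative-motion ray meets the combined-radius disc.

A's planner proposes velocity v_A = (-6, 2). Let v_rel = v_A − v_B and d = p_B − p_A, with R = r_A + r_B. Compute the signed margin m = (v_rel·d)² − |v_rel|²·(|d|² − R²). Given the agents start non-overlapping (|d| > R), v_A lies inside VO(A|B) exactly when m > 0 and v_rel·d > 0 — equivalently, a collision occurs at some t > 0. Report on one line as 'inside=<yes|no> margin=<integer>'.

d = (-10, -15),  |d|² = 325;  R = 1+3 = 4,  c = 325−4² = 309
v_rel = (-9, -4),  |v_rel|² = 97;  v_rel·d = (-9)·(-10) + (-4)·(-15) = 150
97·t² − 300·t + 309 = 0  ⇒  m = 150² − 97·309 = -7473
m = -7473 < 0,  v_rel·d = 150 > 0  ⇒  outside

inside=no margin=-7473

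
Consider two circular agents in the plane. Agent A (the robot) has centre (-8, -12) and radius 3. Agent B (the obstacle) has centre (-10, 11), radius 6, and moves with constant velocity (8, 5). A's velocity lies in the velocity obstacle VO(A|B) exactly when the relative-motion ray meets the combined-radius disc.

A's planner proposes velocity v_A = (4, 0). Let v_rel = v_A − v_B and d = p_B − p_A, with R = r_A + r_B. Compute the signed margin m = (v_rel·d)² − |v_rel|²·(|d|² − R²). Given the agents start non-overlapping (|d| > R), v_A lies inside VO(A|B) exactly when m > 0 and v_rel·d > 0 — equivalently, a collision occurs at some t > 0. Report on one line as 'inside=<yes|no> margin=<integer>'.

d = (-2, 23),  |d|² = 533;  R = 3+6 = 9,  c = 533−9² = 452
v_rel = (-4, -5),  |v_rel|² = 41;  v_rel·d = (-4)·(-2) + (-5)·(23) = -107
41·t² + 214·t + 452 = 0  ⇒  m = (-107)² − 41·452 = -7083
m = -7083 < 0,  v_rel·d = -107 < 0  ⇒  outside

inside=no margin=-7083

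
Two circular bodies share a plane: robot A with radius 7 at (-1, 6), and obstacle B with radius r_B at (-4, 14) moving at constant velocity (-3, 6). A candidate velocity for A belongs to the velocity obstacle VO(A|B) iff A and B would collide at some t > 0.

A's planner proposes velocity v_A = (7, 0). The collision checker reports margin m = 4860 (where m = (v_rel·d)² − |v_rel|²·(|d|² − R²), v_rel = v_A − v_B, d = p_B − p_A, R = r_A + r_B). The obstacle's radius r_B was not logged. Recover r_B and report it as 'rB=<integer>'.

m = 4860
d = (-3, 8);  v_rel = (10, -6),  |v_rel|² = 136
v_rel×d = (10)·(8) − (-6)·(-3) = 62
since m = R²·136 − 62²:  R² = (3844 + 4860) / 136 = 64
R = √64 = 8  ⇒  r_B = 8 − 7 = 1

rB=1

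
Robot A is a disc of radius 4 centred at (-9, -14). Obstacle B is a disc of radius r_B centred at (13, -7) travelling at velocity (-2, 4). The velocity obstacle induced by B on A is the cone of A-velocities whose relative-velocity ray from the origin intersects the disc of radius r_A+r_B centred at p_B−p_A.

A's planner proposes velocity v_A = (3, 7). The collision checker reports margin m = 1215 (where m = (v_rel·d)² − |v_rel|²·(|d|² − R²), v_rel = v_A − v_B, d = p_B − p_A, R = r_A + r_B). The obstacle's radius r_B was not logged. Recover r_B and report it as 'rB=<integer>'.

m = 1215
d = (22, 7);  v_rel = (5, 3),  |v_rel|² = 34
v_rel×d = (5)·(7) − (3)·(22) = -31
since m = R²·34 − (-31)²:  R² = (961 + 1215) / 34 = 64
R = √64 = 8  ⇒  r_B = 8 − 4 = 4

rB=4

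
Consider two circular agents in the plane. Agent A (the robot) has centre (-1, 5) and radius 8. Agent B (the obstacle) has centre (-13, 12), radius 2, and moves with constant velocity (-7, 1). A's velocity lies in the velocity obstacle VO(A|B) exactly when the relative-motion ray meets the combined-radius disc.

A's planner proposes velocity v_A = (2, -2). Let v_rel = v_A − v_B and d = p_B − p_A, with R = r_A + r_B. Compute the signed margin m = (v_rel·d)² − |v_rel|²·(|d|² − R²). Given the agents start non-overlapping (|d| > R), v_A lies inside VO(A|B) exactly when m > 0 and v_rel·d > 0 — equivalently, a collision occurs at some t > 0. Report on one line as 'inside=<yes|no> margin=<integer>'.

d = (-12, 7),  |d|² = 193;  R = 8+2 = 10,  c = 193−10² = 93
v_rel = (9, -3),  |v_rel|² = 90;  v_rel·d = (9)·(-12) + (-3)·(7) = -129
90·t² + 258·t + 93 = 0  ⇒  m = (-129)² − 90·93 = 8271
m = 8271 > 0,  v_rel·d = -129 < 0  ⇒  outside

inside=no margin=8271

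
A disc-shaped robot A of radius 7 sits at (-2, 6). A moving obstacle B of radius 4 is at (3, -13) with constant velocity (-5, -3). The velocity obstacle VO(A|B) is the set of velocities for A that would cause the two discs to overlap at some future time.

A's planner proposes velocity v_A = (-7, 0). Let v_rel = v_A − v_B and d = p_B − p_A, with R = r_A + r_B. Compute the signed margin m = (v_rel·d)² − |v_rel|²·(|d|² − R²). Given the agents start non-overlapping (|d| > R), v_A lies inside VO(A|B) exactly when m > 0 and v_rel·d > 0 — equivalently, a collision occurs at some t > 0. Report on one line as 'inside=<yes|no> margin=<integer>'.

d = (5, -19),  |d|² = 386;  R = 7+4 = 11,  c = 386−11² = 265
v_rel = (-2, 3),  |v_rel|² = 13;  v_rel·d = (-2)·(5) + (3)·(-19) = -67
13·t² + 134·t + 265 = 0  ⇒  m = (-67)² − 13·265 = 1044
m = 1044 > 0,  v_rel·d = -67 < 0  ⇒  outside

inside=no margin=1044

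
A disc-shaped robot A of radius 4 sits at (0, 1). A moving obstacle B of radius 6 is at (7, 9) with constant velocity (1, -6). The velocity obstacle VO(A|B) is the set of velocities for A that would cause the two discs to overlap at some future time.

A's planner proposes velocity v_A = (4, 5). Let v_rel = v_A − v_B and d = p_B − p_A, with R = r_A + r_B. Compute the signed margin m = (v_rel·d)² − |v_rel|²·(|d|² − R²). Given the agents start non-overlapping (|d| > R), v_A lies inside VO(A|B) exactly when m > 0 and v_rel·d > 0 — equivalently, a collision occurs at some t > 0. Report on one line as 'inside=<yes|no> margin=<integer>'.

d = (7, 8),  |d|² = 113;  R = 4+6 = 10,  c = 113−10² = 13
v_rel = (3, 11),  |v_rel|² = 130;  v_rel·d = (3)·(7) + (11)·(8) = 109
130·t² − 218·t + 13 = 0  ⇒  m = 109² − 130·13 = 10191
m = 10191 > 0,  v_rel·d = 109 > 0  ⇒  inside

inside=yes margin=10191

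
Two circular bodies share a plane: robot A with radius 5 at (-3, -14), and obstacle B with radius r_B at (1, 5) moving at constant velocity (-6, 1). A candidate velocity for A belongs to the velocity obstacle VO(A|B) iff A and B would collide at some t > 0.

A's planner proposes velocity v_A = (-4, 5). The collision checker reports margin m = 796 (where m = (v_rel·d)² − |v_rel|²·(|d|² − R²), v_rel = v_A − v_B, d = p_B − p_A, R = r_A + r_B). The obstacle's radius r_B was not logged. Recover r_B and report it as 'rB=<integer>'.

m = 796
d = (4, 19);  v_rel = (2, 4),  |v_rel|² = 20
v_rel×d = (2)·(19) − (4)·(4) = 22
since m = R²·20 − 22²:  R² = (484 + 796) / 20 = 64
R = √64 = 8  ⇒  r_B = 8 − 5 = 3

rB=3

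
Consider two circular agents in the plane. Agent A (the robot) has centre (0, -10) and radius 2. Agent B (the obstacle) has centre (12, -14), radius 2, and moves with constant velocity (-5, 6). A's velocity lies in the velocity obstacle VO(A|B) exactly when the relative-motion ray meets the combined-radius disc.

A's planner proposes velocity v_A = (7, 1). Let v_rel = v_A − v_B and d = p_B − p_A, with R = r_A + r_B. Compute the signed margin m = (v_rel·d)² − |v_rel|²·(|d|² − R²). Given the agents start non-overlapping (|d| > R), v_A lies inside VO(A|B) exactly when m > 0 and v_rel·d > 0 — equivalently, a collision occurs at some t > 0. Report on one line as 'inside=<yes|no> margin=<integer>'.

d = (12, -4),  |d|² = 160;  R = 2+2 = 4,  c = 160−4² = 144
v_rel = (12, -5),  |v_rel|² = 169;  v_rel·d = (12)·(12) + (-5)·(-4) = 164
169·t² − 328·t + 144 = 0  ⇒  m = 164² − 169·144 = 2560
m = 2560 > 0,  v_rel·d = 164 > 0  ⇒  inside

inside=yes margin=2560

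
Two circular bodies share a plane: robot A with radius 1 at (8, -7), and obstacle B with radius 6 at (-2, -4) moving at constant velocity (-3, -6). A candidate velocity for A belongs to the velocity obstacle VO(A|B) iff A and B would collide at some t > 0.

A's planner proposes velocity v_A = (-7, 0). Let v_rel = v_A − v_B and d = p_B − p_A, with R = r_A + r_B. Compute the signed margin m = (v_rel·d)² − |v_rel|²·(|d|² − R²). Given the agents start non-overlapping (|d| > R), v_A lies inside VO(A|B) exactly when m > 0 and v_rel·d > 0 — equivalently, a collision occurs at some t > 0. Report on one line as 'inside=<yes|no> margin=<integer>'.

d = (-10, 3),  |d|² = 109;  R = 1+6 = 7,  c = 109−7² = 60
v_rel = (-4, 6),  |v_rel|² = 52;  v_rel·d = (-4)·(-10) + (6)·(3) = 58
52·t² − 116·t + 60 = 0  ⇒  m = 58² − 52·60 = 244
m = 244 > 0,  v_rel·d = 58 > 0  ⇒  inside

inside=yes margin=244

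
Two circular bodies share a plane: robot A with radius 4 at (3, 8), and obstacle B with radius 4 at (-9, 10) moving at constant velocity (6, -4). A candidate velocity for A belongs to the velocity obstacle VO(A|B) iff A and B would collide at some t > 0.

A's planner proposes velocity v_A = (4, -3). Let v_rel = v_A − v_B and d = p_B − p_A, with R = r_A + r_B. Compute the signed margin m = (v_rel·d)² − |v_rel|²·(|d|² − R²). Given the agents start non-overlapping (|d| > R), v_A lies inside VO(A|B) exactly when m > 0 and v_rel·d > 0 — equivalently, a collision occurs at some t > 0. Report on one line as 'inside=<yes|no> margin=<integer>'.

d = (-12, 2),  |d|² = 148;  R = 4+4 = 8,  c = 148−8² = 84
v_rel = (-2, 1),  |v_rel|² = 5;  v_rel·d = (-2)·(-12) + (1)·(2) = 26
5·t² − 52·t + 84 = 0  ⇒  m = 26² − 5·84 = 256
m = 256 > 0,  v_rel·d = 26 > 0  ⇒  inside

inside=yes margin=256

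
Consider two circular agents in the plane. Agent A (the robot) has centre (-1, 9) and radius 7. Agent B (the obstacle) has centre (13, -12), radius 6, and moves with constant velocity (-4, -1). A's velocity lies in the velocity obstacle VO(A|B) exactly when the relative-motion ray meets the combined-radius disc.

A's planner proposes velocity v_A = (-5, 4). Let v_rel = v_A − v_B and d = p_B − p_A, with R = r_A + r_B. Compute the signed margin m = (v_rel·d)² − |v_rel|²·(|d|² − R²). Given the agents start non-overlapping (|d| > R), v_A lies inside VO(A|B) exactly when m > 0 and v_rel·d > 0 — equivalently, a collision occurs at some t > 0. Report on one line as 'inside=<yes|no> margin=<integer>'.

d = (14, -21),  |d|² = 637;  R = 7+6 = 13,  c = 637−13² = 468
v_rel = (-1, 5),  |v_rel|² = 26;  v_rel·d = (-1)·(14) + (5)·(-21) = -119
26·t² + 238·t + 468 = 0  ⇒  m = (-119)² − 26·468 = 1993
m = 1993 > 0,  v_rel·d = -119 < 0  ⇒  outside

inside=no margin=1993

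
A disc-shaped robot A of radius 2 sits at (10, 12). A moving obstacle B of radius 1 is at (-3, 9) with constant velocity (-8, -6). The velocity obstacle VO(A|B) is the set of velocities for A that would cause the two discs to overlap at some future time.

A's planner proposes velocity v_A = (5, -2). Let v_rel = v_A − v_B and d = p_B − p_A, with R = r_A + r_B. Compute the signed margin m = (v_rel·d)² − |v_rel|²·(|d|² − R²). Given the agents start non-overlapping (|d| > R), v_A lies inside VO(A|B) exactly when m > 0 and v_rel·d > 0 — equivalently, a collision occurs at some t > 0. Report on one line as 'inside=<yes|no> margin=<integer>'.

d = (-13, -3),  |d|² = 178;  R = 2+1 = 3,  c = 178−3² = 169
v_rel = (13, 4),  |v_rel|² = 185;  v_rel·d = (13)·(-13) + (4)·(-3) = -181
185·t² + 362·t + 169 = 0  ⇒  m = (-181)² − 185·169 = 1496
m = 1496 > 0,  v_rel·d = -181 < 0  ⇒  outside

inside=no margin=1496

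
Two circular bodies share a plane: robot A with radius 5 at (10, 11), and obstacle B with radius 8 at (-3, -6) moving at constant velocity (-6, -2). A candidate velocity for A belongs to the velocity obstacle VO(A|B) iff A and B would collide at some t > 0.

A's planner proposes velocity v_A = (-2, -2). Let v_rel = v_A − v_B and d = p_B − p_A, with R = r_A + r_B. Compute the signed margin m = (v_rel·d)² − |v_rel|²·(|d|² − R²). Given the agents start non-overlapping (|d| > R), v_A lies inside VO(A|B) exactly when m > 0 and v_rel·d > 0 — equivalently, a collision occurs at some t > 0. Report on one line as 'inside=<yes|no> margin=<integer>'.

d = (-13, -17),  |d|² = 458;  R = 5+8 = 13,  c = 458−13² = 289
v_rel = (4, 0),  |v_rel|² = 16;  v_rel·d = (4)·(-13) + (0)·(-17) = -52
16·t² + 104·t + 289 = 0  ⇒  m = (-52)² − 16·289 = -1920
m = -1920 < 0,  v_rel·d = -52 < 0  ⇒  outside

inside=no margin=-1920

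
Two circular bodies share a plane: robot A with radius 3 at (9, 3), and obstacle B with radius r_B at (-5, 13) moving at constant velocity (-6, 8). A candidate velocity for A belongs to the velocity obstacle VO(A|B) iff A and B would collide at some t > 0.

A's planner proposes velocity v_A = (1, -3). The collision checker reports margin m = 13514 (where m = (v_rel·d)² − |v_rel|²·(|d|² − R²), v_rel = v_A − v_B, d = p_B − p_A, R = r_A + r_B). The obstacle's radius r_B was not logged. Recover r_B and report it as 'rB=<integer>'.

m = 13514
d = (-14, 10);  v_rel = (7, -11),  |v_rel|² = 170
v_rel×d = (7)·(10) − (-11)·(-14) = -84
since m = R²·170 − (-84)²:  R² = (7056 + 13514) / 170 = 121
R = √121 = 11  ⇒  r_B = 11 − 3 = 8

rB=8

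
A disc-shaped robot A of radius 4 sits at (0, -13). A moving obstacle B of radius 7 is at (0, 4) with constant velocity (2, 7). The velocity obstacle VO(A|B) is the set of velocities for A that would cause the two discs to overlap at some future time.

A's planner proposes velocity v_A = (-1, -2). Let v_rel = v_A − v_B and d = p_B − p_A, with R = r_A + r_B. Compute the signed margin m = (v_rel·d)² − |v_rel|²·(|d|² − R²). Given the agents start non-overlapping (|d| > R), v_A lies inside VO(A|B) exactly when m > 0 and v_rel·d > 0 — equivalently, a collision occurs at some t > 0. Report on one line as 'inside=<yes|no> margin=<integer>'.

d = (0, 17),  |d|² = 289;  R = 4+7 = 11,  c = 289−11² = 168
v_rel = (-3, -9),  |v_rel|² = 90;  v_rel·d = (-3)·(0) + (-9)·(17) = -153
90·t² + 306·t + 168 = 0  ⇒  m = (-153)² − 90·168 = 8289
m = 8289 > 0,  v_rel·d = -153 < 0  ⇒  outside

inside=no margin=8289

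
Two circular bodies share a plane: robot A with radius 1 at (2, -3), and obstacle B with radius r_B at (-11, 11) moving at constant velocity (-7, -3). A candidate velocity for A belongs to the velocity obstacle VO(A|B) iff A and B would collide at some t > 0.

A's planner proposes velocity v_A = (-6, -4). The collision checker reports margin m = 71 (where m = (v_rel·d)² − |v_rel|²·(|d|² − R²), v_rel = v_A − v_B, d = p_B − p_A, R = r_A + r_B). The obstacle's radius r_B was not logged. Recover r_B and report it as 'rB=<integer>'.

m = 71
d = (-13, 14);  v_rel = (1, -1),  |v_rel|² = 2
v_rel×d = (1)·(14) − (-1)·(-13) = 1
since m = R²·2 − 1²:  R² = (1 + 71) / 2 = 36
R = √36 = 6  ⇒  r_B = 6 − 1 = 5

rB=5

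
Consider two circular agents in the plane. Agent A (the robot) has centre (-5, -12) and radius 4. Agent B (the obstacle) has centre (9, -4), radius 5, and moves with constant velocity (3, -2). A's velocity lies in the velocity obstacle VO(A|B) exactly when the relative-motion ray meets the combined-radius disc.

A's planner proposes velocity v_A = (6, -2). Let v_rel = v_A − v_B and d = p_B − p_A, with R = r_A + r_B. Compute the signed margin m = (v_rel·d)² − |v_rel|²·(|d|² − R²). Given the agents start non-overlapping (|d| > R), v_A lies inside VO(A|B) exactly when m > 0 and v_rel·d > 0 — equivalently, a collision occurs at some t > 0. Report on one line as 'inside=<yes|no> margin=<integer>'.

d = (14, 8),  |d|² = 260;  R = 4+5 = 9,  c = 260−9² = 179
v_rel = (3, 0),  |v_rel|² = 9;  v_rel·d = (3)·(14) + (0)·(8) = 42
9·t² − 84·t + 179 = 0  ⇒  m = 42² − 9·179 = 153
m = 153 > 0,  v_rel·d = 42 > 0  ⇒  inside

inside=yes margin=153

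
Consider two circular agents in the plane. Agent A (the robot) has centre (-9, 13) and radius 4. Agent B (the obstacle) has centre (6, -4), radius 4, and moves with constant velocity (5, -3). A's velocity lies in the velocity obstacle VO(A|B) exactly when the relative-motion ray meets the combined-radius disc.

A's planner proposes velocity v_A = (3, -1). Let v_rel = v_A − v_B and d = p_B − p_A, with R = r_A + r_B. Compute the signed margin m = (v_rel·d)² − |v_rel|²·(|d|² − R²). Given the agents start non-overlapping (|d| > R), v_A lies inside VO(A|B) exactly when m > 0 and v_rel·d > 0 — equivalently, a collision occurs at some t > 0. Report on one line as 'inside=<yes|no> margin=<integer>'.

d = (15, -17),  |d|² = 514;  R = 4+4 = 8,  c = 514−8² = 450
v_rel = (-2, 2),  |v_rel|² = 8;  v_rel·d = (-2)·(15) + (2)·(-17) = -64
8·t² + 128·t + 450 = 0  ⇒  m = (-64)² − 8·450 = 496
m = 496 > 0,  v_rel·d = -64 < 0  ⇒  outside

inside=no margin=496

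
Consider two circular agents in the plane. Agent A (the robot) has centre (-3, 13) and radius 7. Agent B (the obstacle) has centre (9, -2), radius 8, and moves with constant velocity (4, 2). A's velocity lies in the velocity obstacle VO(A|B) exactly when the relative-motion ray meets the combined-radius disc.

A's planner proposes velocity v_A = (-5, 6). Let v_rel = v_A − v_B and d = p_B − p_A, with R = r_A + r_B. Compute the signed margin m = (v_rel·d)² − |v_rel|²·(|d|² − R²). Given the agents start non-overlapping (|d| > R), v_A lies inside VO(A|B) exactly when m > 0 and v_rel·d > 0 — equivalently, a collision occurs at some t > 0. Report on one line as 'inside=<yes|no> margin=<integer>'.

d = (12, -15),  |d|² = 369;  R = 7+8 = 15,  c = 369−15² = 144
v_rel = (-9, 4),  |v_rel|² = 97;  v_rel·d = (-9)·(12) + (4)·(-15) = -168
97·t² + 336·t + 144 = 0  ⇒  m = (-168)² − 97·144 = 14256
m = 14256 > 0,  v_rel·d = -168 < 0  ⇒  outside

inside=no margin=14256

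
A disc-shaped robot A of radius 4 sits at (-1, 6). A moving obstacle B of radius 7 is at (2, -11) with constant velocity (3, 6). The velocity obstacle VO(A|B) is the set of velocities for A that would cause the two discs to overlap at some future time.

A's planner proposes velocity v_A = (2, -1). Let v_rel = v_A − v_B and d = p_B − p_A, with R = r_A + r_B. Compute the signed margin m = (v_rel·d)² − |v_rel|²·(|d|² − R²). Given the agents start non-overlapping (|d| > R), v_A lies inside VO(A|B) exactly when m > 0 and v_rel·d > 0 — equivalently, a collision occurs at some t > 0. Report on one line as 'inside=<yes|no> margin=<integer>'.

d = (3, -17),  |d|² = 298;  R = 4+7 = 11,  c = 298−11² = 177
v_rel = (-1, -7),  |v_rel|² = 50;  v_rel·d = (-1)·(3) + (-7)·(-17) = 116
50·t² − 232·t + 177 = 0  ⇒  m = 116² − 50·177 = 4606
m = 4606 > 0,  v_rel·d = 116 > 0  ⇒  inside

inside=yes margin=4606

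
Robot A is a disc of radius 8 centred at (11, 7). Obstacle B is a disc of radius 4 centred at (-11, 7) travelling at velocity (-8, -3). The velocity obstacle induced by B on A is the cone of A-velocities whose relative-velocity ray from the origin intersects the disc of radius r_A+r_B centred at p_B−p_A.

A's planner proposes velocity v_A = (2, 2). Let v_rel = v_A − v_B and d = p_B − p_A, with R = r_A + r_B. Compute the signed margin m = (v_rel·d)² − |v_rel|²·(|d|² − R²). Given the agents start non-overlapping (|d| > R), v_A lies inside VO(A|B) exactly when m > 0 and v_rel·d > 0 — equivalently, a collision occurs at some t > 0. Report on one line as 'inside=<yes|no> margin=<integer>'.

d = (-22, 0),  |d|² = 484;  R = 8+4 = 12,  c = 484−12² = 340
v_rel = (10, 5),  |v_rel|² = 125;  v_rel·d = (10)·(-22) + (5)·(0) = -220
125·t² + 440·t + 340 = 0  ⇒  m = (-220)² − 125·340 = 5900
m = 5900 > 0,  v_rel·d = -220 < 0  ⇒  outside

inside=no margin=5900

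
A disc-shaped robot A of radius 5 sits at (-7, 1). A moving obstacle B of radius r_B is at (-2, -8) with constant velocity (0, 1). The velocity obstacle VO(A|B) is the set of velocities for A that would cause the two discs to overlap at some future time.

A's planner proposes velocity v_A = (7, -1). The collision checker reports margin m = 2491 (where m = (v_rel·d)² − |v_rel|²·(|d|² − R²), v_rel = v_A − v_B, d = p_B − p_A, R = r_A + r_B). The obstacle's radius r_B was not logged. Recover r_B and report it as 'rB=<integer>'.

m = 2491
d = (5, -9);  v_rel = (7, -2),  |v_rel|² = 53
v_rel×d = (7)·(-9) − (-2)·(5) = -53
since m = R²·53 − (-53)²:  R² = (2809 + 2491) / 53 = 100
R = √100 = 10  ⇒  r_B = 10 − 5 = 5

rB=5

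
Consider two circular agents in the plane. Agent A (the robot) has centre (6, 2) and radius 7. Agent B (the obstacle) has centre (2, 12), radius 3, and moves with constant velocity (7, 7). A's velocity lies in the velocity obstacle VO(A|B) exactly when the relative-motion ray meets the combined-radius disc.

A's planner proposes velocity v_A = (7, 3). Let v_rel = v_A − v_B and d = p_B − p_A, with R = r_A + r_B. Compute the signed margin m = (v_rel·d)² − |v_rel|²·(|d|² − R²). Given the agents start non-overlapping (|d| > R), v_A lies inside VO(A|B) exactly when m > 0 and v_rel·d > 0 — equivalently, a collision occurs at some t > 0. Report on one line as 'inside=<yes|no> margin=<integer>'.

d = (-4, 10),  |d|² = 116;  R = 7+3 = 10,  c = 116−10² = 16
v_rel = (0, -4),  |v_rel|² = 16;  v_rel·d = (0)·(-4) + (-4)·(10) = -40
16·t² + 80·t + 16 = 0  ⇒  m = (-40)² − 16·16 = 1344
m = 1344 > 0,  v_rel·d = -40 < 0  ⇒  outside

inside=no margin=1344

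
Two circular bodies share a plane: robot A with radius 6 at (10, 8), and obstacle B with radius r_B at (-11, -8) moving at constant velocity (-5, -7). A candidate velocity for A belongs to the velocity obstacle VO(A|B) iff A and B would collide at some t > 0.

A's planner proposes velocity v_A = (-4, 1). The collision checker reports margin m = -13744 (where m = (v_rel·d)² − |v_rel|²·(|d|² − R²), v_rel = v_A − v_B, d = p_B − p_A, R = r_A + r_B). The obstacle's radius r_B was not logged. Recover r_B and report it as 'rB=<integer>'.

m = -13744
d = (-21, -16);  v_rel = (1, 8),  |v_rel|² = 65
v_rel×d = (1)·(-16) − (8)·(-21) = 152
since m = R²·65 − 152²:  R² = (23104 + -13744) / 65 = 144
R = √144 = 12  ⇒  r_B = 12 − 6 = 6

rB=6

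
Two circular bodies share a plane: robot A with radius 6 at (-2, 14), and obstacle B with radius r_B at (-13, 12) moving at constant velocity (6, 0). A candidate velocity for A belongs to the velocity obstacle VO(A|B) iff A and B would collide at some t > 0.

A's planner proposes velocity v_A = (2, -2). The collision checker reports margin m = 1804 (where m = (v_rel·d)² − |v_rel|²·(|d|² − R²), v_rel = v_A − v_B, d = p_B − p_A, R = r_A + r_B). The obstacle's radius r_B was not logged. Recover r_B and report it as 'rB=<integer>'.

m = 1804
d = (-11, -2);  v_rel = (-4, -2),  |v_rel|² = 20
v_rel×d = (-4)·(-2) − (-2)·(-11) = -14
since m = R²·20 − (-14)²:  R² = (196 + 1804) / 20 = 100
R = √100 = 10  ⇒  r_B = 10 − 6 = 4

rB=4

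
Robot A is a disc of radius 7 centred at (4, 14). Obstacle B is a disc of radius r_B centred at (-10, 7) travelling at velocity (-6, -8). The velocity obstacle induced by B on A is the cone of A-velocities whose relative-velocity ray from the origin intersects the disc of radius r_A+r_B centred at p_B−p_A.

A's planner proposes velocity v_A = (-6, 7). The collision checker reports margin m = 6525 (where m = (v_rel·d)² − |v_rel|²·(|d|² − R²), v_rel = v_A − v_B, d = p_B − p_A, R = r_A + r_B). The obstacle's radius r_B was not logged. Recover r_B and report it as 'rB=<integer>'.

m = 6525
d = (-14, -7);  v_rel = (0, 15),  |v_rel|² = 225
v_rel×d = (0)·(-7) − (15)·(-14) = 210
since m = R²·225 − 210²:  R² = (44100 + 6525) / 225 = 225
R = √225 = 15  ⇒  r_B = 15 − 7 = 8

rB=8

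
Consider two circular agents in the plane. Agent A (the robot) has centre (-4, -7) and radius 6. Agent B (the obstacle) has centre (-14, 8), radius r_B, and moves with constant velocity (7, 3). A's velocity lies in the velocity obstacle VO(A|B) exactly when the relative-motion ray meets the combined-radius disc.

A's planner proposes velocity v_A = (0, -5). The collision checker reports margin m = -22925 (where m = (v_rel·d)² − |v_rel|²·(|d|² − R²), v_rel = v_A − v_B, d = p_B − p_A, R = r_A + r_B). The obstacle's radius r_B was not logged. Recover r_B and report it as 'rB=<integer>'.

m = -22925
d = (-10, 15);  v_rel = (-7, -8),  |v_rel|² = 113
v_rel×d = (-7)·(15) − (-8)·(-10) = -185
since m = R²·113 − (-185)²:  R² = (34225 + -22925) / 113 = 100
R = √100 = 10  ⇒  r_B = 10 − 6 = 4

rB=4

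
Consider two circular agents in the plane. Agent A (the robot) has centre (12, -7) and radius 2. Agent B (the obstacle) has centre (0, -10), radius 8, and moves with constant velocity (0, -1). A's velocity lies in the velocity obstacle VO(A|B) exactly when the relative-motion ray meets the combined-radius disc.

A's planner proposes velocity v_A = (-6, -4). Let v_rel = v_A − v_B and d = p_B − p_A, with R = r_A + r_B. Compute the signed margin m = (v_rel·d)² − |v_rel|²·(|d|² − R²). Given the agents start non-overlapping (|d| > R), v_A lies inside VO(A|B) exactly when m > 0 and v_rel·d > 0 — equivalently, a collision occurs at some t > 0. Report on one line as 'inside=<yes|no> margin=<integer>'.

d = (-12, -3),  |d|² = 153;  R = 2+8 = 10,  c = 153−10² = 53
v_rel = (-6, -3),  |v_rel|² = 45;  v_rel·d = (-6)·(-12) + (-3)·(-3) = 81
45·t² − 162·t + 53 = 0  ⇒  m = 81² − 45·53 = 4176
m = 4176 > 0,  v_rel·d = 81 > 0  ⇒  inside

inside=yes margin=4176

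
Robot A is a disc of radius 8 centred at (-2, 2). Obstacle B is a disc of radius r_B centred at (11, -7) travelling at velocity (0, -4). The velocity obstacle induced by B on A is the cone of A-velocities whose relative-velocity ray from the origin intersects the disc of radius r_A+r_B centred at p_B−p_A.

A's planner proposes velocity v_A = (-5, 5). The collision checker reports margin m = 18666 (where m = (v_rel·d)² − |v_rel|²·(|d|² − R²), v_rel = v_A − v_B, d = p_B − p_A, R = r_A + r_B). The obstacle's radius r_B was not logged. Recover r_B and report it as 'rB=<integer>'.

m = 18666
d = (13, -9);  v_rel = (-5, 9),  |v_rel|² = 106
v_rel×d = (-5)·(-9) − (9)·(13) = -72
since m = R²·106 − (-72)²:  R² = (5184 + 18666) / 106 = 225
R = √225 = 15  ⇒  r_B = 15 − 8 = 7

rB=7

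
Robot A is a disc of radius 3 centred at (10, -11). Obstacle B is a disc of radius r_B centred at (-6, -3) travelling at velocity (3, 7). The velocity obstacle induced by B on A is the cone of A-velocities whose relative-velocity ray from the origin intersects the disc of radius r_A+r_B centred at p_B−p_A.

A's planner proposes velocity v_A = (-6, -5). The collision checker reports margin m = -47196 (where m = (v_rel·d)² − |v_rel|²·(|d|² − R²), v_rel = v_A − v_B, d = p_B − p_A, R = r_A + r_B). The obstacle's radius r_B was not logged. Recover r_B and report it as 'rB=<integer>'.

m = -47196
d = (-16, 8);  v_rel = (-9, -12),  |v_rel|² = 225
v_rel×d = (-9)·(8) − (-12)·(-16) = -264
since m = R²·225 − (-264)²:  R² = (69696 + -47196) / 225 = 100
R = √100 = 10  ⇒  r_B = 10 − 3 = 7

rB=7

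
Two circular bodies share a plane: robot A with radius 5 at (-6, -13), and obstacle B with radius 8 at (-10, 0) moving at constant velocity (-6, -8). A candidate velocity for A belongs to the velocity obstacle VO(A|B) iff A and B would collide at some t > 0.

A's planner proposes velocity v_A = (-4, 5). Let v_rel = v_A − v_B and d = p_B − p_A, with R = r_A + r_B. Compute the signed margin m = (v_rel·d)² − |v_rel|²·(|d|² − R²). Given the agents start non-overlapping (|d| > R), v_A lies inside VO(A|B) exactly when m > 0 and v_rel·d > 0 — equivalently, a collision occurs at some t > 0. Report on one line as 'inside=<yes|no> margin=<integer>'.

d = (-4, 13),  |d|² = 185;  R = 5+8 = 13,  c = 185−13² = 16
v_rel = (2, 13),  |v_rel|² = 173;  v_rel·d = (2)·(-4) + (13)·(13) = 161
173·t² − 322·t + 16 = 0  ⇒  m = 161² − 173·16 = 23153
m = 23153 > 0,  v_rel·d = 161 > 0  ⇒  inside

inside=yes margin=23153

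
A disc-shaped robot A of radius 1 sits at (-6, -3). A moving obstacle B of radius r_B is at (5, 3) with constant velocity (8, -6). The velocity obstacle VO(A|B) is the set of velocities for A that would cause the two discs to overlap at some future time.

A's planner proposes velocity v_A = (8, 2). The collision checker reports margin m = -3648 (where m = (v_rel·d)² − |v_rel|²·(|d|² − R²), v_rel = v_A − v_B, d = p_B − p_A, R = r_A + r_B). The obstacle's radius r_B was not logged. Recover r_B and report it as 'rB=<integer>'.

m = -3648
d = (11, 6);  v_rel = (0, 8),  |v_rel|² = 64
v_rel×d = (0)·(6) − (8)·(11) = -88
since m = R²·64 − (-88)²:  R² = (7744 + -3648) / 64 = 64
R = √64 = 8  ⇒  r_B = 8 − 1 = 7

rB=7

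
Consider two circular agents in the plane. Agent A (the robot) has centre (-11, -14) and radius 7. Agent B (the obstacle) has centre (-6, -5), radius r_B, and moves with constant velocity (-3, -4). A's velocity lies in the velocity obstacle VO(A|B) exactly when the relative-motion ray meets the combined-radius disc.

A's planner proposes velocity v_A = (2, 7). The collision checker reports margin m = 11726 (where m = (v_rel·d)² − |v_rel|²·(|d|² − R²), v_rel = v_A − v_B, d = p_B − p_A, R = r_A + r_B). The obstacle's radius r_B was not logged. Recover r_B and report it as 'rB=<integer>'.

m = 11726
d = (5, 9);  v_rel = (5, 11),  |v_rel|² = 146
v_rel×d = (5)·(9) − (11)·(5) = -10
since m = R²·146 − (-10)²:  R² = (100 + 11726) / 146 = 81
R = √81 = 9  ⇒  r_B = 9 − 7 = 2

rB=2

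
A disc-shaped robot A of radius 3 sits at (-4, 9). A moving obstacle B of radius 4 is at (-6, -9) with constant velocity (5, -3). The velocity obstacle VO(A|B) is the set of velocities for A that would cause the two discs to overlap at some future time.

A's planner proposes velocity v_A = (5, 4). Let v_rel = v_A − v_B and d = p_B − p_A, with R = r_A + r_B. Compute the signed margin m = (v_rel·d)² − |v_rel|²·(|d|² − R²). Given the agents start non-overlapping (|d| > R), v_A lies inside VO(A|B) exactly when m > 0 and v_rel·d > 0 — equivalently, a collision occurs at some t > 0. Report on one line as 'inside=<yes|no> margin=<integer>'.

d = (-2, -18),  |d|² = 328;  R = 3+4 = 7,  c = 328−7² = 279
v_rel = (0, 7),  |v_rel|² = 49;  v_rel·d = (0)·(-2) + (7)·(-18) = -126
49·t² + 252·t + 279 = 0  ⇒  m = (-126)² − 49·279 = 2205
m = 2205 > 0,  v_rel·d = -126 < 0  ⇒  outside

inside=no margin=2205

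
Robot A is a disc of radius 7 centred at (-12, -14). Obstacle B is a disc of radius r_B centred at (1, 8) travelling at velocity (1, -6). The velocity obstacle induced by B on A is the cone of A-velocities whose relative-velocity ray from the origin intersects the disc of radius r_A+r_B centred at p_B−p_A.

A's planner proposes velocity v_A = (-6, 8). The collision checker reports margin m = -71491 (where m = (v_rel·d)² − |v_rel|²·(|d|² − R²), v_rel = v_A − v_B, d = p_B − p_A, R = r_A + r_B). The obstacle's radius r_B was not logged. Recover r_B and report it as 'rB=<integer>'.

m = -71491
d = (13, 22);  v_rel = (-7, 14),  |v_rel|² = 245
v_rel×d = (-7)·(22) − (14)·(13) = -336
since m = R²·245 − (-336)²:  R² = (112896 + -71491) / 245 = 169
R = √169 = 13  ⇒  r_B = 13 − 7 = 6

rB=6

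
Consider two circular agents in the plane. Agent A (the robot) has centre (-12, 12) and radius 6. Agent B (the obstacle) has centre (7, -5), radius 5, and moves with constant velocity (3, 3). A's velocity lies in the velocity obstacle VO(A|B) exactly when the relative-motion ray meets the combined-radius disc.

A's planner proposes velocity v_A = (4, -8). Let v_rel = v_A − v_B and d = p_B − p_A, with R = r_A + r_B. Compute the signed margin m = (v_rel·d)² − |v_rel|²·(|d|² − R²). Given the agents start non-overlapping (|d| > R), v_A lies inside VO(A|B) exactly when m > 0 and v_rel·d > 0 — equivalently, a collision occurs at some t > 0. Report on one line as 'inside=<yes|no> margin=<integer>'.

d = (19, -17),  |d|² = 650;  R = 6+5 = 11,  c = 650−11² = 529
v_rel = (1, -11),  |v_rel|² = 122;  v_rel·d = (1)·(19) + (-11)·(-17) = 206
122·t² − 412·t + 529 = 0  ⇒  m = 206² − 122·529 = -22102
m = -22102 < 0,  v_rel·d = 206 > 0  ⇒  outside

inside=no margin=-22102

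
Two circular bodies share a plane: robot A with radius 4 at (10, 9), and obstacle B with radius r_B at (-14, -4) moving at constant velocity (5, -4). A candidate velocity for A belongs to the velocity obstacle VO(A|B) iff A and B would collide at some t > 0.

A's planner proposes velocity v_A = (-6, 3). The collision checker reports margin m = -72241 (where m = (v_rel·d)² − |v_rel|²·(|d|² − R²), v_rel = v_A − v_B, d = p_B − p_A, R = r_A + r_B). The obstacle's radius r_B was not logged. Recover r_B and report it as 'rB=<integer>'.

m = -72241
d = (-24, -13);  v_rel = (-11, 7),  |v_rel|² = 170
v_rel×d = (-11)·(-13) − (7)·(-24) = 311
since m = R²·170 − 311²:  R² = (96721 + -72241) / 170 = 144
R = √144 = 12  ⇒  r_B = 12 − 4 = 8

rB=8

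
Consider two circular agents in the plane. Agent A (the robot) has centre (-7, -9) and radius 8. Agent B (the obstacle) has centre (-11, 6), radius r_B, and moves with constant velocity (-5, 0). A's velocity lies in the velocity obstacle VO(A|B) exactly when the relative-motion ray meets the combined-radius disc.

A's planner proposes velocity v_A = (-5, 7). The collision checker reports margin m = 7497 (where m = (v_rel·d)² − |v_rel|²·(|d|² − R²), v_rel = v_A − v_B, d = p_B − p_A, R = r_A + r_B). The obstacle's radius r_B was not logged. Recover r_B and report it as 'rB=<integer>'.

m = 7497
d = (-4, 15);  v_rel = (0, 7),  |v_rel|² = 49
v_rel×d = (0)·(15) − (7)·(-4) = 28
since m = R²·49 − 28²:  R² = (784 + 7497) / 49 = 169
R = √169 = 13  ⇒  r_B = 13 − 8 = 5

rB=5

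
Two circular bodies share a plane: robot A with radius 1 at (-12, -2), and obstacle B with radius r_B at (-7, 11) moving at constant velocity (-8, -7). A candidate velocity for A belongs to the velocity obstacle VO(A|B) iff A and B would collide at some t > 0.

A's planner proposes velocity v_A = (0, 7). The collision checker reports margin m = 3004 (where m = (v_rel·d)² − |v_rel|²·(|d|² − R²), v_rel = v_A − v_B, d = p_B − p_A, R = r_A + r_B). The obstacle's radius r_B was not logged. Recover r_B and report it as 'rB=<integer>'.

m = 3004
d = (5, 13);  v_rel = (8, 14),  |v_rel|² = 260
v_rel×d = (8)·(13) − (14)·(5) = 34
since m = R²·260 − 34²:  R² = (1156 + 3004) / 260 = 16
R = √16 = 4  ⇒  r_B = 4 − 1 = 3

rB=3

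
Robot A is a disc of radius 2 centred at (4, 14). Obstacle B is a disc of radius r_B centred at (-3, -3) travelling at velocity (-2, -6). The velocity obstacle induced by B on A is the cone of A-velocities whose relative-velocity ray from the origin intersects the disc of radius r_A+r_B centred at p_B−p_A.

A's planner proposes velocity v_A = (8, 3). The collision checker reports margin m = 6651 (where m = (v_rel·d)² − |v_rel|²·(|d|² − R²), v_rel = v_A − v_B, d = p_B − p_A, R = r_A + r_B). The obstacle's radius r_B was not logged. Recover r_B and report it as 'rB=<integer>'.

m = 6651
d = (-7, -17);  v_rel = (10, 9),  |v_rel|² = 181
v_rel×d = (10)·(-17) − (9)·(-7) = -107
since m = R²·181 − (-107)²:  R² = (11449 + 6651) / 181 = 100
R = √100 = 10  ⇒  r_B = 10 − 2 = 8

rB=8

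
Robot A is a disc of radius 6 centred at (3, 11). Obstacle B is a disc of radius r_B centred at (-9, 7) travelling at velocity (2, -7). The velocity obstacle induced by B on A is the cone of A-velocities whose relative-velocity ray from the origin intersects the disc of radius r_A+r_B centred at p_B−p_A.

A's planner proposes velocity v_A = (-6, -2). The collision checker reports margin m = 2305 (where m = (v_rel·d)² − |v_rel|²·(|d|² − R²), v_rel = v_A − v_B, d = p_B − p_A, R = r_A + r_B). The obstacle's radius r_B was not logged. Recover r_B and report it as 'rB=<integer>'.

m = 2305
d = (-12, -4);  v_rel = (-8, 5),  |v_rel|² = 89
v_rel×d = (-8)·(-4) − (5)·(-12) = 92
since m = R²·89 − 92²:  R² = (8464 + 2305) / 89 = 121
R = √121 = 11  ⇒  r_B = 11 − 6 = 5

rB=5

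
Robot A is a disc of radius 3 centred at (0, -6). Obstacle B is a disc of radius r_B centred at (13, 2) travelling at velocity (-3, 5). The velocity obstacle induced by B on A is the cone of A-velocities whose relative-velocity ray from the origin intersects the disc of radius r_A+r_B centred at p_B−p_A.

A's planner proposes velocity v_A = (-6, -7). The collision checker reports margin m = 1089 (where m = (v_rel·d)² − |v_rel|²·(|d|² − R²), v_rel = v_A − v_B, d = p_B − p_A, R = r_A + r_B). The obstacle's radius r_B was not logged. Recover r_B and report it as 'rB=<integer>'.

m = 1089
d = (13, 8);  v_rel = (-3, -12),  |v_rel|² = 153
v_rel×d = (-3)·(8) − (-12)·(13) = 132
since m = R²·153 − 132²:  R² = (17424 + 1089) / 153 = 121
R = √121 = 11  ⇒  r_B = 11 − 3 = 8

rB=8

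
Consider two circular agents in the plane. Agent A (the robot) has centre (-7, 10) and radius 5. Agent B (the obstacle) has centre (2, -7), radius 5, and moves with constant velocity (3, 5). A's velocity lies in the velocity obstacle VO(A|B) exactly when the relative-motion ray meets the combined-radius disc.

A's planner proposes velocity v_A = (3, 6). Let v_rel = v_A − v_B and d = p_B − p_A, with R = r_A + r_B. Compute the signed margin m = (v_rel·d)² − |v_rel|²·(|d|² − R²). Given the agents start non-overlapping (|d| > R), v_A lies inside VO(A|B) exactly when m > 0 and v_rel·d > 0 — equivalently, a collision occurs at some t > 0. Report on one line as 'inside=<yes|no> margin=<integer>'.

d = (9, -17),  |d|² = 370;  R = 5+5 = 10,  c = 370−10² = 270
v_rel = (0, 1),  |v_rel|² = 1;  v_rel·d = (0)·(9) + (1)·(-17) = -17
1·t² + 34·t + 270 = 0  ⇒  m = (-17)² − 1·270 = 19
m = 19 > 0,  v_rel·d = -17 < 0  ⇒  outside

inside=no margin=19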